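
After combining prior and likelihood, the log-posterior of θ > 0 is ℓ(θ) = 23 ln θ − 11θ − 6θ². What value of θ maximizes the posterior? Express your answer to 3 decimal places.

ℓ'(θ) = 23/θ − 11 − 12θ. Setting this to zero and multiplying by θ: 12θ² + 11θ − 23 = 0.
θ = (−11 + √(11² + 4·12·23)) / (2·12) = (−11 + √1225) / 24 = (−11 + 35)/24 = 1.
ℓ''(θ) = −23/θ² − 12 < 0, confirming a maximum.

θ̂_MAP = 1.000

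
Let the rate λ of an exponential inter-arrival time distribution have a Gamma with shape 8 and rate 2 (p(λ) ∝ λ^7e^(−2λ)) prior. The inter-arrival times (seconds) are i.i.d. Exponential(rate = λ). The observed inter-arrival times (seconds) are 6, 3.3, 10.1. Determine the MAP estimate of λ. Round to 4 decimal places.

The Exponential(rate=λ) likelihood is ∝ λ^n e^(−λΣtᵢ). Here n = 3 and Σtᵢ = 6 + 3.3 + 10.1 = 19.4.
Posterior ∝ λ^7e^(−2λ) · λ^3e^(−19.4λ) = λ^10e^(−21.4λ), i.e. Gamma(11, 21.4).
Mode = (a−1)/b = 10/21.4 ≈ 0.4673.

λ̂_MAP = 0.4673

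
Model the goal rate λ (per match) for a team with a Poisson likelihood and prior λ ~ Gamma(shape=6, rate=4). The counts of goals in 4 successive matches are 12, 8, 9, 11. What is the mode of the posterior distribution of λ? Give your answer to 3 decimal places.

Σxᵢ = 12+8+9+11 = 40, with n = 4.
Posterior ∝ λ^5e^(−4λ) · λ^40e^(−4λ) = λ^45e^(−8λ), i.e. Gamma(shape=46, rate=8).
The mode of a Gamma(a, b) with a ≥ 1 (shape–rate) is (a−1)/b = 45/8 ≈ 5.625.

λ̂_MAP = 5.625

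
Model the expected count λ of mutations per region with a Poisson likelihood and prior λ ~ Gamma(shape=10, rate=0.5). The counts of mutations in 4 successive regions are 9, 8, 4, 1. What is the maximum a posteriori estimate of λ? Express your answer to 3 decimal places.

λ̂_MAP = 6.889

Σxᵢ = 9+8+4+1 = 22, with n = 4.
Posterior ∝ λ^9e^(−0.5λ) · λ^22e^(−4λ) = λ^31e^(−4.5λ), i.e. Gamma(shape=32, rate=4.5).
The mode of a Gamma(a, b) with a ≥ 1 (shape–rate) is (a−1)/b = 31/4.5 ≈ 6.889.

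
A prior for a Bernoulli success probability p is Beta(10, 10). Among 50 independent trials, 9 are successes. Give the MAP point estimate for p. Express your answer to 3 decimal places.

Prior: Beta(10, 10).
Data: 9 successes in 50 trials. The binomial likelihood contributes p^9(1−p)^41, so the posterior is Beta(10+9, 10+41) = Beta(19, 51).
For Beta(a, b) with a, b > 1 the mode is (a−1)/(a+b−2) = 18/68 ≈ 0.265.

p̂_MAP = 0.265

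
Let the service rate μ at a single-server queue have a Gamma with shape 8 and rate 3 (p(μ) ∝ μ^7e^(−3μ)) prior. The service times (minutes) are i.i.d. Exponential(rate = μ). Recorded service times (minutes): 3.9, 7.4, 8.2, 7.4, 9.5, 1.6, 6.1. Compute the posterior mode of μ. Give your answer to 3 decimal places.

The Exponential(rate=μ) likelihood is ∝ μ^n e^(−μΣtᵢ). Here n = 7 and Σtᵢ = 3.9 + 7.4 + 8.2 + 7.4 + 9.5 + 1.6 + 6.1 = 44.1.
Posterior ∝ μ^7e^(−3μ) · μ^7e^(−44.1μ) = μ^14e^(−47.1μ), i.e. Gamma(15, 47.1).
Mode = (a−1)/b = 14/47.1 ≈ 0.297.

μ̂_MAP = 0.297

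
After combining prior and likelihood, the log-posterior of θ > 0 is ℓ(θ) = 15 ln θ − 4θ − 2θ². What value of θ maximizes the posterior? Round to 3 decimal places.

θ̂_MAP = 1.500

ℓ'(θ) = 15/θ − 4 − 4θ. Setting this to zero and multiplying by θ: 4θ² + 4θ − 15 = 0.
θ = (−4 + √(4² + 4·4·15)) / (2·4) = (−4 + √256) / 8 = (−4 + 16)/8 = 3/2.
ℓ''(θ) = −15/θ² − 4 < 0, confirming a maximum.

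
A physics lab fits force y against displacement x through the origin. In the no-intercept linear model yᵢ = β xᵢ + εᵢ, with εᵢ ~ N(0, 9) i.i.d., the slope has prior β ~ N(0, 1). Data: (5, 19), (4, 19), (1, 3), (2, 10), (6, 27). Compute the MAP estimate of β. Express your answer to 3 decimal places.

β̂_MAP = 3.912

log p(β | y) = −Σ(yᵢ − βxᵢ)²/(2·9) − β²/(2·1) + const.
Setting the derivative to zero: Σxᵢ(yᵢ − βxᵢ)/9 − β/1 = 0, so β = Σxᵢyᵢ / (Σxᵢ² + σ²/τ²).
Σxᵢyᵢ = 5·19 + 4·19 + 1·3 + 2·10 + 6·27 = 356; Σxᵢ² = 82; σ²/τ² = 9.
β̂_MAP = 356 / (82 + 9) = 356/91 ≈ 3.912.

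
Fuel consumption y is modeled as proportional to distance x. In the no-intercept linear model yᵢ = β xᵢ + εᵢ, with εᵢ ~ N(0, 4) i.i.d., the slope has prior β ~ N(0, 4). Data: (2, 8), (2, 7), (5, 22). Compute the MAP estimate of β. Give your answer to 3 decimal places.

β̂_MAP = 4.118

log p(β | y) = −Σ(yᵢ − βxᵢ)²/(2·4) − β²/(2·4) + const.
Setting the derivative to zero: Σxᵢ(yᵢ − βxᵢ)/4 − β/4 = 0, so β = Σxᵢyᵢ / (Σxᵢ² + σ²/τ²).
Σxᵢyᵢ = 2·8 + 2·7 + 5·22 = 140; Σxᵢ² = 33; σ²/τ² = 1.
β̂_MAP = 140 / (33 + 1) = 140/34 ≈ 4.118.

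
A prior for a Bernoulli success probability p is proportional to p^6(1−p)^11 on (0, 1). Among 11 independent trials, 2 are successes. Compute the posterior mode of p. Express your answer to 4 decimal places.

The prior density ∝ p^6(1−p)^11 is the kernel of Beta(7, 12).
Data: 2 successes in 11 trials. The binomial likelihood contributes p^2(1−p)^9, so the posterior is Beta(7+2, 12+9) = Beta(9, 21).
For Beta(a, b) with a, b > 1 the mode is (a−1)/(a+b−2) = 8/28 ≈ 0.2857.

p̂_MAP = 0.2857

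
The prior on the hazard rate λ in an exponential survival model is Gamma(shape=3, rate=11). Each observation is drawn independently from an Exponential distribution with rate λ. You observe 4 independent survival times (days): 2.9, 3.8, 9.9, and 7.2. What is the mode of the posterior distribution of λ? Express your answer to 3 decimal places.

The Exponential(rate=λ) likelihood is ∝ λ^n e^(−λΣtᵢ). Here n = 4 and Σtᵢ = 2.9 + 3.8 + 9.9 + 7.2 = 23.8.
Posterior ∝ λ^2e^(−11λ) · λ^4e^(−23.8λ) = λ^6e^(−34.8λ), i.e. Gamma(7, 34.8).
Mode = (a−1)/b = 6/34.8 ≈ 0.172.

λ̂_MAP = 0.172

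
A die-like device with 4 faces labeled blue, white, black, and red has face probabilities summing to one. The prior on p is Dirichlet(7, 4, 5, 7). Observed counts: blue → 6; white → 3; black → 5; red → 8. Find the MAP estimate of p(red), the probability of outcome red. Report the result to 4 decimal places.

MAP estimate of p(red) = 0.3415

The posterior is Dirichlet(αᵢ + nᵢ) = Dirichlet(13, 7, 10, 15).
For a Dirichlet(a₁,…,a_K) with all aᵢ > 1, the mode has j-th component (aⱼ − 1)/(Σaᵢ − K).
Here Σaᵢ = 45 and K = 4, so p(red) = (15 − 1)/(45 − 4) = 14/41 ≈ 0.3415.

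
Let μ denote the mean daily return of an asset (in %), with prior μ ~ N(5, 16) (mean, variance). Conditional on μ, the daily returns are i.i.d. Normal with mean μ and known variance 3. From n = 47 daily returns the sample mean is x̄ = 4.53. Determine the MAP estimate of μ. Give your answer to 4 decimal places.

μ̂_MAP = 4.5319

n = 47, x̄ = 4.53.
For a Normal prior and Normal likelihood with known variance, the posterior is Normal; its mode equals its mean, the precision-weighted average.
Prior precision 1/σ₀² = 1/16 = 0.0625; data precision n/σ² = 47/3.
μ̂ = (0.0625·5 + (47/3)·4.53) / (0.0625 + 47/3) = 71.2825/(755/48) = 85539/18875 ≈ 4.5319.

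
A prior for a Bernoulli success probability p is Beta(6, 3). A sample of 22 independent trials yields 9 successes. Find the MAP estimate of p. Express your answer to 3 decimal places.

Prior: Beta(6, 3).
Data: 9 successes in 22 trials. The binomial likelihood contributes p^9(1−p)^13, so the posterior is Beta(6+9, 3+13) = Beta(15, 16).
For Beta(a, b) with a, b > 1 the mode is (a−1)/(a+b−2) = 14/29 ≈ 0.483.

p̂_MAP = 0.483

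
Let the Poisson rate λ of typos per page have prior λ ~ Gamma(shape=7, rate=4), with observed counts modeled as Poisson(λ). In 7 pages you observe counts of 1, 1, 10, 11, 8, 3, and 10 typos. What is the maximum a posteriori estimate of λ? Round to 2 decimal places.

Σxᵢ = 1+1+10+11+8+3+10 = 44, with n = 7.
Posterior ∝ λ^6e^(−4λ) · λ^44e^(−7λ) = λ^50e^(−11λ), i.e. Gamma(shape=51, rate=11).
The mode of a Gamma(a, b) with a ≥ 1 (shape–rate) is (a−1)/b = 50/11 ≈ 4.55.

λ̂_MAP = 4.55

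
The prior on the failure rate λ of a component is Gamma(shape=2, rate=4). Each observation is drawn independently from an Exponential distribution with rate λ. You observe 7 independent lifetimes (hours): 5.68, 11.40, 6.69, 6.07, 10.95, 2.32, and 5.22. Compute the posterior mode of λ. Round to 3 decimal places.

λ̂_MAP = 0.153

The Exponential(rate=λ) likelihood is ∝ λ^n e^(−λΣtᵢ). Here n = 7 and Σtᵢ = 5.68 + 11.40 + 6.69 + 6.07 + 10.95 + 2.32 + 5.22 = 48.33.
Posterior ∝ λe^(−4λ) · λ^7e^(−48.33λ) = λ^8e^(−52.33λ), i.e. Gamma(9, 52.33).
Mode = (a−1)/b = 8/52.33 ≈ 0.153.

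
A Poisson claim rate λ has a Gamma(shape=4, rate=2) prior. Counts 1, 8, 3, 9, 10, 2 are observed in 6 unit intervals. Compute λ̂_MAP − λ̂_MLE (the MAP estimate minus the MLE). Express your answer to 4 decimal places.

MAP − MLE = -1.0000

Σxᵢ = 33. Posterior is Gamma(37, 8); MAP = (37−1)/8 = 36/8 ≈ 4.50000.
MLE = x̄ = 33/6 ≈ 5.50000.
Difference = 36/8 − 33/6 = -1 ≈ -1.0000.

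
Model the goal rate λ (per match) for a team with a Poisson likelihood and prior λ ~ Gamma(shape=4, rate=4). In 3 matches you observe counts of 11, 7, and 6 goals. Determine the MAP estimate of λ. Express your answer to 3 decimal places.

λ̂_MAP = 3.857

Σxᵢ = 11+7+6 = 24, with n = 3.
Posterior ∝ λ^3e^(−4λ) · λ^24e^(−3λ) = λ^27e^(−7λ), i.e. Gamma(shape=28, rate=7).
The mode of a Gamma(a, b) with a ≥ 1 (shape–rate) is (a−1)/b = 27/7 ≈ 3.857.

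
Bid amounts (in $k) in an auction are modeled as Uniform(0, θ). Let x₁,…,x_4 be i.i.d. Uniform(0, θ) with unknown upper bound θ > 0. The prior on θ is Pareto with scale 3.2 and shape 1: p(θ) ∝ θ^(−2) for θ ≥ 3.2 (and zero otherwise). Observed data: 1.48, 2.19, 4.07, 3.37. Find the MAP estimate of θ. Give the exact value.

θ̂_MAP = 4.07

The Uniform(0, θ) likelihood is θ^(−n) for θ ≥ max(xᵢ), zero otherwise. Here max(xᵢ) = 4.07.
Posterior ∝ θ^(−2) · θ^(−4) = θ^(−6) on θ ≥ max(3.2, 4.07) = 4.07.
This density is strictly decreasing in θ, so the posterior mode lies at the lower boundary of the support.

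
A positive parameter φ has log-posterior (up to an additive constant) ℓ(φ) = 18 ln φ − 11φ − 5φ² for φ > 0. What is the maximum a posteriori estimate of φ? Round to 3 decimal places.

ℓ'(φ) = 18/φ − 11 − 10φ. Setting this to zero and multiplying by φ: 10φ² + 11φ − 18 = 0.
φ = (−11 + √(11² + 4·10·18)) / (2·10) = (−11 + √841) / 20 = (−11 + 29)/20 = 9/10.
ℓ''(φ) = −18/φ² − 10 < 0, confirming a maximum.

φ̂_MAP = 0.900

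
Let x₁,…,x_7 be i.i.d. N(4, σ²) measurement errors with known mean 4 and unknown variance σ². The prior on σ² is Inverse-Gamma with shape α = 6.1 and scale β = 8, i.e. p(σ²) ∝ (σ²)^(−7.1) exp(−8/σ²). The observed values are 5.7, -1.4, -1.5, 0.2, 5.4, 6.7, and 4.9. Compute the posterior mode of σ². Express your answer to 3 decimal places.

σ̂²_MAP = 4.849

Sum of squared deviations about the known mean: SS = (5.7−4)² + (-1.4−4)² + (-1.5−4)² + (0.2−4)² + (5.4−4)² + (6.7−4)² + (4.9−4)² = 86.8.
The Normal likelihood contributes (σ²)^(−n/2) exp(−SS/(2σ²)), so the posterior is Inverse-Gamma(α + n/2, β + SS/2) = Inverse-Gamma(9.6, 51.4).
The mode of Inverse-Gamma(a, b) is b/(a+1) = 51.4/10.6 ≈ 4.849.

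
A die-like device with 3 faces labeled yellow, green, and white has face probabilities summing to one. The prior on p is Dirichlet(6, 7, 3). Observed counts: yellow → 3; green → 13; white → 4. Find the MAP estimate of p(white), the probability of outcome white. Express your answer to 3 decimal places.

MAP estimate of p(white) = 0.182

The posterior is Dirichlet(αᵢ + nᵢ) = Dirichlet(9, 20, 7).
For a Dirichlet(a₁,…,a_K) with all aᵢ > 1, the mode has j-th component (aⱼ − 1)/(Σaᵢ − K).
Here Σaᵢ = 36 and K = 3, so p(white) = (7 − 1)/(36 − 3) = 6/33 ≈ 0.182.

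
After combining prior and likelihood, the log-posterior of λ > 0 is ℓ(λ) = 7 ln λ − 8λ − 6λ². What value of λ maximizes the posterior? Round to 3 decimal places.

λ̂_MAP = 0.500

ℓ'(λ) = 7/λ − 8 − 12λ. Setting this to zero and multiplying by λ: 12λ² + 8λ − 7 = 0.
λ = (−8 + √(8² + 4·12·7)) / (2·12) = (−8 + √400) / 24 = (−8 + 20)/24 = 1/2.
ℓ''(λ) = −7/λ² − 12 < 0, confirming a maximum.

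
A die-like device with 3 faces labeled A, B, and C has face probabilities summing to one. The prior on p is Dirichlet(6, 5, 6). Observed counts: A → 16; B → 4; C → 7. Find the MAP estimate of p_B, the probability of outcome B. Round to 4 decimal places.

MAP estimate of p_B = 0.1951

The posterior is Dirichlet(αᵢ + nᵢ) = Dirichlet(22, 9, 13).
For a Dirichlet(a₁,…,a_K) with all aᵢ > 1, the mode has j-th component (aⱼ − 1)/(Σaᵢ − K).
Here Σaᵢ = 44 and K = 3, so p_B = (9 − 1)/(44 − 3) = 8/41 ≈ 0.1951.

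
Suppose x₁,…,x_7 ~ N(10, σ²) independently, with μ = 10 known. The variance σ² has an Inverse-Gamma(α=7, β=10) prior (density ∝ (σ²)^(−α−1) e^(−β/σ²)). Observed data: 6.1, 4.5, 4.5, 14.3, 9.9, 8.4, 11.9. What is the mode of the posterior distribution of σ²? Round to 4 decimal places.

Sum of squared deviations about the known mean: SS = (6.1−10)² + (4.5−10)² + (4.5−10)² + (14.3−10)² + (9.9−10)² + (8.4−10)² + (11.9−10)² = 100.38.
The Normal likelihood contributes (σ²)^(−n/2) exp(−SS/(2σ²)), so the posterior is Inverse-Gamma(α + n/2, β + SS/2) = Inverse-Gamma(10.5, 60.19).
The mode of Inverse-Gamma(a, b) is b/(a+1) = 60.19/11.5 ≈ 5.2339.

σ̂²_MAP = 5.2339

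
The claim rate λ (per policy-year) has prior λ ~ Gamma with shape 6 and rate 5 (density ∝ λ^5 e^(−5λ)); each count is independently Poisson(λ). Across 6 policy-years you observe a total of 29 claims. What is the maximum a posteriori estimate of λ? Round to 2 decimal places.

λ̂_MAP = 3.09

Σxᵢ = 29, n = 6.
Posterior ∝ λ^5e^(−5λ) · λ^29e^(−6λ) = λ^34e^(−11λ), i.e. Gamma(shape=35, rate=11).
The mode of a Gamma(a, b) with a ≥ 1 (shape–rate) is (a−1)/b = 34/11 ≈ 3.09.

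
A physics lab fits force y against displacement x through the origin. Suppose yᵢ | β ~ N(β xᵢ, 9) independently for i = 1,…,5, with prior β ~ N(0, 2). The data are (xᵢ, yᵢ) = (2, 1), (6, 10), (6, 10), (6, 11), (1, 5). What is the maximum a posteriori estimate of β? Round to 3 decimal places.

log p(β | y) = −Σ(yᵢ − βxᵢ)²/(2·9) − β²/(2·2) + const.
Setting the derivative to zero: Σxᵢ(yᵢ − βxᵢ)/9 − β/2 = 0, so β = Σxᵢyᵢ / (Σxᵢ² + σ²/τ²).
Σxᵢyᵢ = 2·1 + 6·10 + 6·10 + 6·11 + 1·5 = 193; Σxᵢ² = 113; σ²/τ² = 4.5.
β̂_MAP = 193 / (113 + 4.5) = 193/117.5 ≈ 1.643.

β̂_MAP = 1.643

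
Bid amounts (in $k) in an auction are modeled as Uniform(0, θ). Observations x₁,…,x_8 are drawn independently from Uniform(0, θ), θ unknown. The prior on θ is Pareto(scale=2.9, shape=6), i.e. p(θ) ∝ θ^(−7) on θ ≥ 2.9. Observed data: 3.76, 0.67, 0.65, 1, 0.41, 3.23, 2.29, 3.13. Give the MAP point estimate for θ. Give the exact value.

The Uniform(0, θ) likelihood is θ^(−n) for θ ≥ max(xᵢ), zero otherwise. Here max(xᵢ) = 3.76.
Posterior ∝ θ^(−7) · θ^(−8) = θ^(−15) on θ ≥ max(2.9, 3.76) = 3.76.
This density is strictly decreasing in θ, so the posterior mode lies at the lower boundary of the support.

θ̂_MAP = 3.76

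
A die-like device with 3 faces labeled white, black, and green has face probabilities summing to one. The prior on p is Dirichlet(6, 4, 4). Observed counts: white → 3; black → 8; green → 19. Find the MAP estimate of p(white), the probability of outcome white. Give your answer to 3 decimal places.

MAP estimate of p(white) = 0.195

The posterior is Dirichlet(αᵢ + nᵢ) = Dirichlet(9, 12, 23).
For a Dirichlet(a₁,…,a_K) with all aᵢ > 1, the mode has j-th component (aⱼ − 1)/(Σaᵢ − K).
Here Σaᵢ = 44 and K = 3, so p(white) = (9 − 1)/(44 − 3) = 8/41 ≈ 0.195.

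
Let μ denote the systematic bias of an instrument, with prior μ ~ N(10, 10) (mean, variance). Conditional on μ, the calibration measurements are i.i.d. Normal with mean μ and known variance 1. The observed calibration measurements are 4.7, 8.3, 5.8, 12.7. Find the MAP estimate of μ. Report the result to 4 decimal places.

n = 4; x̄ = (4.7 + 8.3 + 5.8 + 12.7)/4 = 31.5/4 = 7.875.
For a Normal prior and Normal likelihood with known variance, the posterior is Normal; its mode equals its mean, the precision-weighted average.
Prior precision 1/σ₀² = 1/10 = 0.1; data precision n/σ² = 4/1 = 4.
μ̂ = (0.1·10 + 4·7.875) / (0.1 + 4) = 32.5/4.1 = 325/41 ≈ 7.9268.

μ̂_MAP = 7.9268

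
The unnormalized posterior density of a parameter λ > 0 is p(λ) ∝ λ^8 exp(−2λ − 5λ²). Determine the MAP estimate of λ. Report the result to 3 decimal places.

ℓ'(λ) = 8/λ − 2 − 10λ. Setting this to zero and multiplying by λ: 10λ² + 2λ − 8 = 0.
λ = (−2 + √(2² + 4·10·8)) / (2·10) = (−2 + √324) / 20 = (−2 + 18)/20 = 4/5.
ℓ''(λ) = −8/λ² − 10 < 0, confirming a maximum.

λ̂_MAP = 0.800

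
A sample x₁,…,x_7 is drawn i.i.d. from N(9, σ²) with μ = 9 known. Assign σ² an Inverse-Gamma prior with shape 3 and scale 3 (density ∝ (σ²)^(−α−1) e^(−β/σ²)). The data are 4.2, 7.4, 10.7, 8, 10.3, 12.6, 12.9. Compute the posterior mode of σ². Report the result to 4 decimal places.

Sum of squared deviations about the known mean: SS = (4.2−9)² + (7.4−9)² + (10.7−9)² + (8−9)² + (10.3−9)² + (12.6−9)² + (12.9−9)² = 59.35.
The Normal likelihood contributes (σ²)^(−n/2) exp(−SS/(2σ²)), so the posterior is Inverse-Gamma(α + n/2, β + SS/2) = Inverse-Gamma(6.5, 32.675).
The mode of Inverse-Gamma(a, b) is b/(a+1) = 32.675/7.5 ≈ 4.3567.

σ̂²_MAP = 4.3567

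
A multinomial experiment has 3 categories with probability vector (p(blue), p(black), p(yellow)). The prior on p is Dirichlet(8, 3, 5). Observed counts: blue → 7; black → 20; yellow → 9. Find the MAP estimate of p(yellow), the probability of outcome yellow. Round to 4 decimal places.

The posterior is Dirichlet(αᵢ + nᵢ) = Dirichlet(15, 23, 14).
For a Dirichlet(a₁,…,a_K) with all aᵢ > 1, the mode has j-th component (aⱼ − 1)/(Σaᵢ − K).
Here Σaᵢ = 52 and K = 3, so p(yellow) = (14 − 1)/(52 − 3) = 13/49 ≈ 0.2653.

MAP estimate of p(yellow) = 0.2653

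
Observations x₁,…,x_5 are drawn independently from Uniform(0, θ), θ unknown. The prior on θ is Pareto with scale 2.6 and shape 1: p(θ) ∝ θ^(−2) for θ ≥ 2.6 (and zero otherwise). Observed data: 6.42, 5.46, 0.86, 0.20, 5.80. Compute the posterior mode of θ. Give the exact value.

θ̂_MAP = 6.42

The Uniform(0, θ) likelihood is θ^(−n) for θ ≥ max(xᵢ), zero otherwise. Here max(xᵢ) = 6.42.
Posterior ∝ θ^(−2) · θ^(−5) = θ^(−7) on θ ≥ max(2.6, 6.42) = 6.42.
This density is strictly decreasing in θ, so the posterior mode lies at the lower boundary of the support.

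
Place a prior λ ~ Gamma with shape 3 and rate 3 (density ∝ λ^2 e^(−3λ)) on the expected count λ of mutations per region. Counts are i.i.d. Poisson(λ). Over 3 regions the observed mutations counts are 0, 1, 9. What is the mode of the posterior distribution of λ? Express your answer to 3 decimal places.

λ̂_MAP = 2.000

Σxᵢ = 0+1+9 = 10, with n = 3.
Posterior ∝ λ^2e^(−3λ) · λ^10e^(−3λ) = λ^12e^(−6λ), i.e. Gamma(shape=13, rate=6).
The mode of a Gamma(a, b) with a ≥ 1 (shape–rate) is (a−1)/b = 12/6 ≈ 2.000.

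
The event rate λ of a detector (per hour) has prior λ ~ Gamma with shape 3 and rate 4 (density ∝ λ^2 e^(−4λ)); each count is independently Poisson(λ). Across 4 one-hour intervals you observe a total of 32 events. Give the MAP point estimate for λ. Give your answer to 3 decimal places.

λ̂_MAP = 4.250

Σxᵢ = 32, n = 4.
Posterior ∝ λ^2e^(−4λ) · λ^32e^(−4λ) = λ^34e^(−8λ), i.e. Gamma(shape=35, rate=8).
The mode of a Gamma(a, b) with a ≥ 1 (shape–rate) is (a−1)/b = 34/8 ≈ 4.250.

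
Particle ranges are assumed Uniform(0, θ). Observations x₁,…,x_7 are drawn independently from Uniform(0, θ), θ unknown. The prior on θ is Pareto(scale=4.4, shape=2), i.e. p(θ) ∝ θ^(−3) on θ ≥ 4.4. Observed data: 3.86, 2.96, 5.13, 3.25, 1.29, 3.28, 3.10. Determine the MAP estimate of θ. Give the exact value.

The Uniform(0, θ) likelihood is θ^(−n) for θ ≥ max(xᵢ), zero otherwise. Here max(xᵢ) = 5.13.
Posterior ∝ θ^(−3) · θ^(−7) = θ^(−10) on θ ≥ max(4.4, 5.13) = 5.13.
This density is strictly decreasing in θ, so the posterior mode lies at the lower boundary of the support.

θ̂_MAP = 5.13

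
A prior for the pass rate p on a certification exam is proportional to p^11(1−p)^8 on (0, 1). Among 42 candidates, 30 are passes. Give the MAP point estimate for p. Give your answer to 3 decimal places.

p̂_MAP = 0.672

The prior density ∝ p^11(1−p)^8 is the kernel of Beta(12, 9).
Data: 30 successes in 42 trials. The binomial likelihood contributes p^30(1−p)^12, so the posterior is Beta(12+30, 9+12) = Beta(42, 21).
For Beta(a, b) with a, b > 1 the mode is (a−1)/(a+b−2) = 41/61 ≈ 0.672.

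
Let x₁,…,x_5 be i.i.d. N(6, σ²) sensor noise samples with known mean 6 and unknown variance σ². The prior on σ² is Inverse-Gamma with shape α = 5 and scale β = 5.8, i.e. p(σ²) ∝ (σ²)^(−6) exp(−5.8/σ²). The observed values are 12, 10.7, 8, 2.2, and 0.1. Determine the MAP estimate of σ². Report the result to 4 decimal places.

σ̂²_MAP = 7.2318

Sum of squared deviations about the known mean: SS = (12−6)² + (10.7−6)² + (8−6)² + (2.2−6)² + (0.1−6)² = 111.34.
The Normal likelihood contributes (σ²)^(−n/2) exp(−SS/(2σ²)), so the posterior is Inverse-Gamma(α + n/2, β + SS/2) = Inverse-Gamma(7.5, 61.47).
The mode of Inverse-Gamma(a, b) is b/(a+1) = 61.47/8.5 ≈ 7.2318.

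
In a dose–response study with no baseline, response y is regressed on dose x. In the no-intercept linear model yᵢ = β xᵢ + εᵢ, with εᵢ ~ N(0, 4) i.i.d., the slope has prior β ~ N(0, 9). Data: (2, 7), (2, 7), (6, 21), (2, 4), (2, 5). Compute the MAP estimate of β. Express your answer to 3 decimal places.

log p(β | y) = −Σ(yᵢ − βxᵢ)²/(2·4) − β²/(2·9) + const.
Setting the derivative to zero: Σxᵢ(yᵢ − βxᵢ)/4 − β/9 = 0, so β = Σxᵢyᵢ / (Σxᵢ² + σ²/τ²).
Σxᵢyᵢ = 2·7 + 2·7 + 6·21 + 2·4 + 2·5 = 172; Σxᵢ² = 52; σ²/τ² = 4/9.
β̂_MAP = 172 / (52 + 4/9) = 172/(472/9) = 387/118 ≈ 3.280.

β̂_MAP = 3.280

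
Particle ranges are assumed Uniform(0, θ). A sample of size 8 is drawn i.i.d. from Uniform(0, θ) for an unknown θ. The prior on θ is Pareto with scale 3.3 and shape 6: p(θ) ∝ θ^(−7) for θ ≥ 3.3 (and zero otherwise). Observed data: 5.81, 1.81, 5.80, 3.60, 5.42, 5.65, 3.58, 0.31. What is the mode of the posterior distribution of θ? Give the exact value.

θ̂_MAP = 5.81

The Uniform(0, θ) likelihood is θ^(−n) for θ ≥ max(xᵢ), zero otherwise. Here max(xᵢ) = 5.81.
Posterior ∝ θ^(−7) · θ^(−8) = θ^(−15) on θ ≥ max(3.3, 5.81) = 5.81.
This density is strictly decreasing in θ, so the posterior mode lies at the lower boundary of the support.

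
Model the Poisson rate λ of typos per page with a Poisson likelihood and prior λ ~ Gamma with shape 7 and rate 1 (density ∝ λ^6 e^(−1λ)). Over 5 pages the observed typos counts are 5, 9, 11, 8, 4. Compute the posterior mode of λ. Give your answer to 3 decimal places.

λ̂_MAP = 7.167

Σxᵢ = 5+9+11+8+4 = 37, with n = 5.
Posterior ∝ λ^6e^(−1λ) · λ^37e^(−5λ) = λ^43e^(−6λ), i.e. Gamma(shape=44, rate=6).
The mode of a Gamma(a, b) with a ≥ 1 (shape–rate) is (a−1)/b = 43/6 ≈ 7.167.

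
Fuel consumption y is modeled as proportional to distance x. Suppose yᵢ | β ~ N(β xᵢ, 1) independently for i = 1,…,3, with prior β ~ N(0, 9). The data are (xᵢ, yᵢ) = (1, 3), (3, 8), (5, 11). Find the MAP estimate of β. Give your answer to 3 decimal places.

β̂_MAP = 2.335

log p(β | y) = −Σ(yᵢ − βxᵢ)²/(2·1) − β²/(2·9) + const.
Setting the derivative to zero: Σxᵢ(yᵢ − βxᵢ)/1 − β/9 = 0, so β = Σxᵢyᵢ / (Σxᵢ² + σ²/τ²).
Σxᵢyᵢ = 1·3 + 3·8 + 5·11 = 82; Σxᵢ² = 35; σ²/τ² = 1/9.
β̂_MAP = 82 / (35 + 1/9) = 82/(316/9) = 369/158 ≈ 2.335.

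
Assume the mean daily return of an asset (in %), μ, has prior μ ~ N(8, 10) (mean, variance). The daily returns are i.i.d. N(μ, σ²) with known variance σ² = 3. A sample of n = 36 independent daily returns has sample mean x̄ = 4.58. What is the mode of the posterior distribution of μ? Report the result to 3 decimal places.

μ̂_MAP = 4.608

n = 36, x̄ = 4.58.
For a Normal prior and Normal likelihood with known variance, the posterior is Normal; its mode equals its mean, the precision-weighted average.
Prior precision 1/σ₀² = 1/10 = 0.1; data precision n/σ² = 36/3 = 12.
μ̂ = (0.1·8 + 12·4.58) / (0.1 + 12) = 55.76/12.1 = 2788/605 ≈ 4.608.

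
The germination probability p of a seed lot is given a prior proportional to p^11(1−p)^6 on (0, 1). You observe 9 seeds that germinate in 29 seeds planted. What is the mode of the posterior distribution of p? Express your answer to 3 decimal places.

p̂_MAP = 0.435

The prior density ∝ p^11(1−p)^6 is the kernel of Beta(12, 7).
Data: 9 successes in 29 trials. The binomial likelihood contributes p^9(1−p)^20, so the posterior is Beta(12+9, 7+20) = Beta(21, 27).
For Beta(a, b) with a, b > 1 the mode is (a−1)/(a+b−2) = 20/46 ≈ 0.435.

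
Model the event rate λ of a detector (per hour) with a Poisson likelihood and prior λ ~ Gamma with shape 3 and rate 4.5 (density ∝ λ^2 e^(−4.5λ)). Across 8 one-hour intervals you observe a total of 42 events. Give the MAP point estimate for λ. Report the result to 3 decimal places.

λ̂_MAP = 3.520

Σxᵢ = 42, n = 8.
Posterior ∝ λ^2e^(−4.5λ) · λ^42e^(−8λ) = λ^44e^(−12.5λ), i.e. Gamma(shape=45, rate=12.5).
The mode of a Gamma(a, b) with a ≥ 1 (shape–rate) is (a−1)/b = 44/12.5 ≈ 3.520.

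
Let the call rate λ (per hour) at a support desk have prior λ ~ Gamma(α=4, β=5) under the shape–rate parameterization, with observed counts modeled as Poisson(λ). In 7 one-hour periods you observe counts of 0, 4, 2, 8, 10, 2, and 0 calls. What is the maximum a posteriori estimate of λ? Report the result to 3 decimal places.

λ̂_MAP = 2.417

Σxᵢ = 0+4+2+8+10+2+0 = 26, with n = 7.
Posterior ∝ λ^3e^(−5λ) · λ^26e^(−7λ) = λ^29e^(−12λ), i.e. Gamma(shape=30, rate=12).
The mode of a Gamma(a, b) with a ≥ 1 (shape–rate) is (a−1)/b = 29/12 ≈ 2.417.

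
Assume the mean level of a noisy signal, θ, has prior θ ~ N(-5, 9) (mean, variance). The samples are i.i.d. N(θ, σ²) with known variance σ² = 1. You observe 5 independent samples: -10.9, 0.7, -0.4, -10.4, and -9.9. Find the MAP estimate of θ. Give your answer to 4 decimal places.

n = 5; x̄ = ((-10.9) + 0.7 + (-0.4) + (-10.4) + (-9.9))/5 = -30.9/5 = -6.18.
For a Normal prior and Normal likelihood with known variance, the posterior is Normal; its mode equals its mean, the precision-weighted average.
Prior precision 1/σ₀² = 1/9; data precision n/σ² = 5/1 = 5.
θ̂ = ((1/9)·(-5) + 5·(-6.18)) / (1/9 + 5) = (-2831/90)/(46/9) = -2831/460 ≈ -6.1543.

θ̂_MAP = -6.1543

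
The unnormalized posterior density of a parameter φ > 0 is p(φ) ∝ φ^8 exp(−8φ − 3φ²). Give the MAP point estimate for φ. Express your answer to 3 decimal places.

ℓ'(φ) = 8/φ − 8 − 6φ. Setting this to zero and multiplying by φ: 6φ² + 8φ − 8 = 0.
φ = (−8 + √(8² + 4·6·8)) / (2·6) = (−8 + √256) / 12 = (−8 + 16)/12 = 2/3.
ℓ''(φ) = −8/φ² − 6 < 0, confirming a maximum.

φ̂_MAP = 0.667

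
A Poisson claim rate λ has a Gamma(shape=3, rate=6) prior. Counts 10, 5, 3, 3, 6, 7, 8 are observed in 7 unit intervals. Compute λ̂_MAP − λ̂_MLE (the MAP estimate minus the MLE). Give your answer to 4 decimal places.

Σxᵢ = 42. Posterior is Gamma(45, 13); MAP = (45−1)/13 = 44/13 ≈ 3.38462.
MLE = x̄ = 42/7 ≈ 6.00000.
Difference = 44/13 − 42/7 = -34/13 ≈ -2.6154.

MAP − MLE = -2.6154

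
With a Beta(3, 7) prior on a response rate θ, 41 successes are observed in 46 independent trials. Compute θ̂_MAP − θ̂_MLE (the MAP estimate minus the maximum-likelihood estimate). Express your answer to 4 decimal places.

MAP − MLE = -0.0950

Posterior is Beta(44, 12); MAP = (44−1)/(56−2) = 43/54 ≈ 0.79630.
MLE ignores the prior: θ̂_MLE = k/n = 41/46 ≈ 0.89130.
Difference = 43/54 − 41/46 = -59/621 ≈ -0.0950.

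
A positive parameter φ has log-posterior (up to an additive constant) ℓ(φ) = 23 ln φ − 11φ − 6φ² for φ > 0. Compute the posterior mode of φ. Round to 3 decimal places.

ℓ'(φ) = 23/φ − 11 − 12φ. Setting this to zero and multiplying by φ: 12φ² + 11φ − 23 = 0.
φ = (−11 + √(11² + 4·12·23)) / (2·12) = (−11 + √1225) / 24 = (−11 + 35)/24 = 1.
ℓ''(φ) = −23/φ² − 12 < 0, confirming a maximum.

φ̂_MAP = 1.000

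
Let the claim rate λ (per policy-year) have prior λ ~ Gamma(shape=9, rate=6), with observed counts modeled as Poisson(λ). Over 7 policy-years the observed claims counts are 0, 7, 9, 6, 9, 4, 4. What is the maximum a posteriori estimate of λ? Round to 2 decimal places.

Σxᵢ = 0+7+9+6+9+4+4 = 39, with n = 7.
Posterior ∝ λ^8e^(−6λ) · λ^39e^(−7λ) = λ^47e^(−13λ), i.e. Gamma(shape=48, rate=13).
The mode of a Gamma(a, b) with a ≥ 1 (shape–rate) is (a−1)/b = 47/13 ≈ 3.62.

λ̂_MAP = 3.62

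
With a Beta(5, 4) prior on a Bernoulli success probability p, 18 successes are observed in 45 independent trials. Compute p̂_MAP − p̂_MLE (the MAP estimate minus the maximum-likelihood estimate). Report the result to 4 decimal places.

Posterior is Beta(23, 31); MAP = (23−1)/(54−2) = 22/52 ≈ 0.42308.
MLE ignores the prior: p̂_MLE = k/n = 18/45 ≈ 0.40000.
Difference = 22/52 − 18/45 = 3/130 ≈ 0.0231.

MAP − MLE = 0.0231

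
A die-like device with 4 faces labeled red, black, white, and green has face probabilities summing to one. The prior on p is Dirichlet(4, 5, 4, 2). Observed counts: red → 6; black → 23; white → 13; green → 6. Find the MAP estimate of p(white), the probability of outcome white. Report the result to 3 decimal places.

The posterior is Dirichlet(αᵢ + nᵢ) = Dirichlet(10, 28, 17, 8).
For a Dirichlet(a₁,…,a_K) with all aᵢ > 1, the mode has j-th component (aⱼ − 1)/(Σaᵢ − K).
Here Σaᵢ = 63 and K = 4, so p(white) = (17 − 1)/(63 − 4) = 16/59 ≈ 0.271.

MAP estimate of p(white) = 0.271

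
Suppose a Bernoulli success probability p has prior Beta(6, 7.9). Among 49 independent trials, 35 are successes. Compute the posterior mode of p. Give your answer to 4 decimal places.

p̂_MAP = 0.6568

Prior: Beta(6, 7.9).
Data: 35 successes in 49 trials. The binomial likelihood contributes p^35(1−p)^14, so the posterior is Beta(6+35, 7.9+14) = Beta(41, 21.9).
For Beta(a, b) with a, b > 1 the mode is (a−1)/(a+b−2) = 40/60.9 ≈ 0.6568.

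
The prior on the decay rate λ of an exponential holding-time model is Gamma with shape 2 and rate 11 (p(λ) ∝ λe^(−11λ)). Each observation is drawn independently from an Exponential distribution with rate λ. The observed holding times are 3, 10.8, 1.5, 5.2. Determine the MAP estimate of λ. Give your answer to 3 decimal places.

λ̂_MAP = 0.159

The Exponential(rate=λ) likelihood is ∝ λ^n e^(−λΣtᵢ). Here n = 4 and Σtᵢ = 3 + 10.8 + 1.5 + 5.2 = 20.5.
Posterior ∝ λe^(−11λ) · λ^4e^(−20.5λ) = λ^5e^(−31.5λ), i.e. Gamma(6, 31.5).
Mode = (a−1)/b = 5/31.5 ≈ 0.159.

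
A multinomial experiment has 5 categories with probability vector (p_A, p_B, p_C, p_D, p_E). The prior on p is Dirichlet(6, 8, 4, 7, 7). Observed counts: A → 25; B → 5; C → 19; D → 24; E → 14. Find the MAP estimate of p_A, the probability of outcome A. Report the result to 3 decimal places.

MAP estimate of p_A = 0.263

The posterior is Dirichlet(αᵢ + nᵢ) = Dirichlet(31, 13, 23, 31, 21).
For a Dirichlet(a₁,…,a_K) with all aᵢ > 1, the mode has j-th component (aⱼ − 1)/(Σaᵢ − K).
Here Σaᵢ = 119 and K = 5, so p_A = (31 − 1)/(119 − 5) = 30/114 ≈ 0.263.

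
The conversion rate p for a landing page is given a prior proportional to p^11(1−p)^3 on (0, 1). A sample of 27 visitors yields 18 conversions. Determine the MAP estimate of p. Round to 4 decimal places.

The prior density ∝ p^11(1−p)^3 is the kernel of Beta(12, 4).
Data: 18 successes in 27 trials. The binomial likelihood contributes p^18(1−p)^9, so the posterior is Beta(12+18, 4+9) = Beta(30, 13).
For Beta(a, b) with a, b > 1 the mode is (a−1)/(a+b−2) = 29/41 ≈ 0.7073.

p̂_MAP = 0.7073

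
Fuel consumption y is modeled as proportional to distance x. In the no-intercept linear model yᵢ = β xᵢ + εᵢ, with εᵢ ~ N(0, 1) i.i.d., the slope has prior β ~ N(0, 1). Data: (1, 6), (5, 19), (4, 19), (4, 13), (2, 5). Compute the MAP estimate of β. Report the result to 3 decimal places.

log p(β | y) = −Σ(yᵢ − βxᵢ)²/(2·1) − β²/(2·1) + const.
Setting the derivative to zero: Σxᵢ(yᵢ − βxᵢ)/1 − β/1 = 0, so β = Σxᵢyᵢ / (Σxᵢ² + σ²/τ²).
Σxᵢyᵢ = 1·6 + 5·19 + 4·19 + 4·13 + 2·5 = 239; Σxᵢ² = 62; σ²/τ² = 1.
β̂_MAP = 239 / (62 + 1) = 239/63 ≈ 3.794.

β̂_MAP = 3.794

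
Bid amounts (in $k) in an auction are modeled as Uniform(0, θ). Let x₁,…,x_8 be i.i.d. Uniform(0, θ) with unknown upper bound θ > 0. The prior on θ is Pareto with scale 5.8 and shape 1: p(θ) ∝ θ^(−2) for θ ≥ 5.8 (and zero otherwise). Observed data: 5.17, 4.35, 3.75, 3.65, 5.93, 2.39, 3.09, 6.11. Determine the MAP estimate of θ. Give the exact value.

The Uniform(0, θ) likelihood is θ^(−n) for θ ≥ max(xᵢ), zero otherwise. Here max(xᵢ) = 6.11.
Posterior ∝ θ^(−2) · θ^(−8) = θ^(−10) on θ ≥ max(5.8, 6.11) = 6.11.
This density is strictly decreasing in θ, so the posterior mode lies at the lower boundary of the support.

θ̂_MAP = 6.11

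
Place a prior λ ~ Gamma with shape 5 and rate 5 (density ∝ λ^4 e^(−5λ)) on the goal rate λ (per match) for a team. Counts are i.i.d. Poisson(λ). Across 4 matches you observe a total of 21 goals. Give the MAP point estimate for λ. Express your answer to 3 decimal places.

Σxᵢ = 21, n = 4.
Posterior ∝ λ^4e^(−5λ) · λ^21e^(−4λ) = λ^25e^(−9λ), i.e. Gamma(shape=26, rate=9).
The mode of a Gamma(a, b) with a ≥ 1 (shape–rate) is (a−1)/b = 25/9 ≈ 2.778.

λ̂_MAP = 2.778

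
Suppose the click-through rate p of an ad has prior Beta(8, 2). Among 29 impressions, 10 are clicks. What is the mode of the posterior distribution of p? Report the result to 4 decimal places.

Prior: Beta(8, 2).
Data: 10 successes in 29 trials. The binomial likelihood contributes p^10(1−p)^19, so the posterior is Beta(8+10, 2+19) = Beta(18, 21).
For Beta(a, b) with a, b > 1 the mode is (a−1)/(a+b−2) = 17/37 ≈ 0.4595.

p̂_MAP = 0.4595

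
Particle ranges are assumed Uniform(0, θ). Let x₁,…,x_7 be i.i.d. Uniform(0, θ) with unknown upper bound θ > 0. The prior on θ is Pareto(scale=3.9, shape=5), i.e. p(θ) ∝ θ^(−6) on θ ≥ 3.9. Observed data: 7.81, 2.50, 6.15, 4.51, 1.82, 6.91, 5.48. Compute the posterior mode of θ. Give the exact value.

θ̂_MAP = 7.81

The Uniform(0, θ) likelihood is θ^(−n) for θ ≥ max(xᵢ), zero otherwise. Here max(xᵢ) = 7.81.
Posterior ∝ θ^(−6) · θ^(−7) = θ^(−13) on θ ≥ max(3.9, 7.81) = 7.81.
This density is strictly decreasing in θ, so the posterior mode lies at the lower boundary of the support.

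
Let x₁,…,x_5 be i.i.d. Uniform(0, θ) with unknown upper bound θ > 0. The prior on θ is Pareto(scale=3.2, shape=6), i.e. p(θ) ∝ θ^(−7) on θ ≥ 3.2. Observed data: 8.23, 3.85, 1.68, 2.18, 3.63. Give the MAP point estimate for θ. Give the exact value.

θ̂_MAP = 8.23

The Uniform(0, θ) likelihood is θ^(−n) for θ ≥ max(xᵢ), zero otherwise. Here max(xᵢ) = 8.23.
Posterior ∝ θ^(−7) · θ^(−5) = θ^(−12) on θ ≥ max(3.2, 8.23) = 8.23.
This density is strictly decreasing in θ, so the posterior mode lies at the lower boundary of the support.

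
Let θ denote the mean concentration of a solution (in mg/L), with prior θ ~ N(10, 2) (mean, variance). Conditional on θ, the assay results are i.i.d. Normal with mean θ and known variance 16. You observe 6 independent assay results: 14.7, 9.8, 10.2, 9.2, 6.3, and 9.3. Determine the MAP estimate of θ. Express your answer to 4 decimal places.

θ̂_MAP = 9.9643

n = 6; x̄ = (14.7 + 9.8 + 10.2 + 9.2 + 6.3 + 9.3)/6 = 59.5/6 = 119/12 ≈ 9.9167.
For a Normal prior and Normal likelihood with known variance, the posterior is Normal; its mode equals its mean, the precision-weighted average.
Prior precision 1/σ₀² = 1/2 = 0.5; data precision n/σ² = 6/16 = 0.375.
θ̂ = (0.5·10 + 0.375·(119/12)) / (0.5 + 0.375) = 8.71875/0.875 = 279/28 ≈ 9.9643.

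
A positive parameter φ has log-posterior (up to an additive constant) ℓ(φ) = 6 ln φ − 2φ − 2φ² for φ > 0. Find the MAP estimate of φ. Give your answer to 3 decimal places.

ℓ'(φ) = 6/φ − 2 − 4φ. Setting this to zero and multiplying by φ: 4φ² + 2φ − 6 = 0.
φ = (−2 + √(2² + 4·4·6)) / (2·4) = (−2 + √100) / 8 = (−2 + 10)/8 = 1.
ℓ''(φ) = −6/φ² − 4 < 0, confirming a maximum.

φ̂_MAP = 1.000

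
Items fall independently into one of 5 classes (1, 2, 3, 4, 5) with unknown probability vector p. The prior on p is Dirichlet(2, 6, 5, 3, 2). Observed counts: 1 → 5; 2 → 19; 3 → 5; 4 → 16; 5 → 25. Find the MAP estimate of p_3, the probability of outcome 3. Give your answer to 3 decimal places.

MAP estimate: 0.108

The posterior is Dirichlet(αᵢ + nᵢ) = Dirichlet(7, 25, 10, 19, 27).
For a Dirichlet(a₁,…,a_K) with all aᵢ > 1, the mode has j-th component (aⱼ − 1)/(Σaᵢ − K).
Here Σaᵢ = 88 and K = 5, so p_3 = (10 − 1)/(88 − 5) = 9/83 ≈ 0.108.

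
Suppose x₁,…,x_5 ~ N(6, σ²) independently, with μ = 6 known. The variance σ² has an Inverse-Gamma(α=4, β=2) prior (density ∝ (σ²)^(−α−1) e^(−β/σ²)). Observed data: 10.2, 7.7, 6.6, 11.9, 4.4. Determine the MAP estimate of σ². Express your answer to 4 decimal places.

Sum of squared deviations about the known mean: SS = (10.2−6)² + (7.7−6)² + (6.6−6)² + (11.9−6)² + (4.4−6)² = 58.26.
The Normal likelihood contributes (σ²)^(−n/2) exp(−SS/(2σ²)), so the posterior is Inverse-Gamma(α + n/2, β + SS/2) = Inverse-Gamma(6.5, 31.13).
The mode of Inverse-Gamma(a, b) is b/(a+1) = 31.13/7.5 ≈ 4.1507.

σ̂²_MAP = 4.1507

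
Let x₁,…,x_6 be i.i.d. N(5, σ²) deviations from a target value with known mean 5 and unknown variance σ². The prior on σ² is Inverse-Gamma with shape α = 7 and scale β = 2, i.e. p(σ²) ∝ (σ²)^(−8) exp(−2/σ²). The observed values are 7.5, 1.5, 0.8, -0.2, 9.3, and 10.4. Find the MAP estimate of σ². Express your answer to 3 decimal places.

Sum of squared deviations about the known mean: SS = (7.5−5)² + (1.5−5)² + (0.8−5)² + (-0.2−5)² + (9.3−5)² + (10.4−5)² = 110.83.
The Normal likelihood contributes (σ²)^(−n/2) exp(−SS/(2σ²)), so the posterior is Inverse-Gamma(α + n/2, β + SS/2) = Inverse-Gamma(10, 57.415).
The mode of Inverse-Gamma(a, b) is b/(a+1) = 57.415/11 ≈ 5.220.

σ̂²_MAP = 5.220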